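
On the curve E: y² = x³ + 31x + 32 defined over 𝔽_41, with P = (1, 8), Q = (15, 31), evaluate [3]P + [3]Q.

First 3P:
Repeated addition: build up to 3P.
2P: tangent at (1, 8): λ = (3·1² + 31)/(2·8) ≡ 34/16. 16⁻¹ ≡ 18 (mod 41), so λ ≡ 34·18 ≡ 38.
  x = λ² - 1 - 1 = 1444 - 2 ≡ 7; y = λ·(1 - 7) - 8 ≡ 10. → (7, 10)
3P: (7, 10) + (1, 8). λ = (8 - 10)/(1 - 7) ≡ 39/35 mod 41. 35⁻¹ ≡ 34 (mod 41), so λ ≡ 14.
  x = λ² - 7 - 1 = 196 - 8 ≡ 24; y = λ·(7 - 24) - 10 ≡ 39. → (24, 39)
3P = (24, 39).
Next 3Q:
Repeated addition: build up to 3Q.
2Q: tangent at (15, 31): λ = (3·15² + 31)/(2·31) ≡ 9/21. 21⁻¹ ≡ 2 (mod 41), so λ ≡ 9·2 ≡ 18.
  x = λ² - 15 - 15 = 324 - 30 ≡ 7; y = λ·(15 - 7) - 31 ≡ 31. → (7, 31)
3Q: (7, 31) + (15, 31). λ = (31 - 31)/(15 - 7) ≡ 0/8 mod 41. 8⁻¹ ≡ 36 (mod 41), so λ ≡ 0.
  x = λ² - 7 - 15 = 0 - 22 ≡ 19; y = λ·(7 - 19) - 31 ≡ 10. → (19, 10)
3Q = (19, 10).
Finally 3P + 3Q:
(24, 39) + (19, 10). λ = (10 - 39)/(19 - 24) ≡ 12/36 mod 41. 36⁻¹ ≡ 8 (mod 41) since 36·8 = 288 ≡ 1, so λ ≡ 14.
  x = λ² - 24 - 19 = 196 - 43 ≡ 30; y = λ·(24 - 30) - 39 ≡ 0. → (30, 0)

(30, 0)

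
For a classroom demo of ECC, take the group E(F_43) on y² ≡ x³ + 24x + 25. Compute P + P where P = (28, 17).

tangent at (28, 17): λ = (3·28² + 24)/(2·17) ≡ 11/34. 34⁻¹ ≡ 19 (mod 43), so λ ≡ 11·19 ≡ 37.
  x = λ² - 28 - 28 = 1369 - 56 ≡ 23; y = λ·(28 - 23) - 17 ≡ 39. → (23, 39)

(23, 39)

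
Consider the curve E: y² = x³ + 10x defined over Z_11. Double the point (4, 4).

tangent at (4, 4): λ = (3·4² + 10)/(2·4) ≡ 3/8. 8⁻¹ ≡ 7 (mod 11), so λ ≡ 3·7 ≡ 10.
  x = λ² - 4 - 4 = 100 - 8 ≡ 4; y = λ·(4 - 4) - 4 ≡ 7. → (4, 7)

(4, 7)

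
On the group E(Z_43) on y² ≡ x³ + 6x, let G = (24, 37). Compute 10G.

Double-and-add on 10 = (1010)₂. Start with G = (24, 37) for the leading 1-bit.
double: tangent at (24, 37): λ = (3·24² + 6)/(2·37) ≡ 14/31. 31⁻¹ ≡ 25 (mod 43), so λ ≡ 14·25 ≡ 6.
  x = λ² - 24 - 24 = 36 - 48 ≡ 31; y = λ·(24 - 31) - 37 ≡ 7. → (31, 7)
double: tangent at (31, 7): λ = (3·31² + 6)/(2·7) ≡ 8/14. 14⁻¹ ≡ 40 (mod 43) since 14·40 = 560 ≡ 1, so λ ≡ 8·40 ≡ 19.
  x = λ² - 31 - 31 = 361 - 62 ≡ 41; y = λ·(31 - 41) - 7 ≡ 18. → (41, 18)
add G: (41, 18) + (24, 37). λ = (37 - 18)/(24 - 41) ≡ 19/26 mod 43. 26⁻¹ ≡ 5 (mod 43), so λ ≡ 9.
  x = λ² - 41 - 24 = 81 - 65 ≡ 16; y = λ·(41 - 16) - 18 ≡ 35. → (16, 35)
double: tangent at (16, 35): λ = (3·16² + 6)/(2·35) ≡ 0/27. 27⁻¹ ≡ 8 (mod 43), so λ ≡ 0·8 ≡ 0.
  x = λ² - 16 - 16 = 0 - 32 ≡ 11; y = λ·(16 - 11) - 35 ≡ 8. → (11, 8)

(11, 8)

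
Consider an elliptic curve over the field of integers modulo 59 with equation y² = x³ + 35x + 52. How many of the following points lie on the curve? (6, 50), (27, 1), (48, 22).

(6, 50): 50² ≡ 22, rhs ≡ 6 → off.
(27, 1): 1² ≡ 1, rhs ≡ 30 → off.
(48, 22): 22² ≡ 12, rhs ≡ 47 → off.

0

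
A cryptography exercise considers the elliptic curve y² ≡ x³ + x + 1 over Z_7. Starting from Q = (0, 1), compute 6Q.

(0, 1)

Repeated addition: build up to 6Q.
2Q: tangent at (0, 1): λ = (3·0² + 1)/(2·1) ≡ 1/2. 2⁻¹ ≡ 4 (mod 7), so λ ≡ 1·4 ≡ 4.
  x = λ² - 0 - 0 = 16 - 0 ≡ 2; y = λ·(0 - 2) - 1 ≡ 5. → (2, 5)
3Q: (2, 5) + (0, 1). λ = (1 - 5)/(0 - 2) ≡ 3/5 mod 7. 5⁻¹ ≡ 3 (mod 7), so λ ≡ 2.
  x = λ² - 2 - 0 = 4 - 2 ≡ 2; y = λ·(2 - 2) - 5 ≡ 2. → (2, 2)
4Q: (2, 2) + (0, 1). λ = (1 - 2)/(0 - 2) ≡ 6/5 mod 7. 5⁻¹ ≡ 3 (mod 7), so λ ≡ 4.
  x = λ² - 2 - 0 = 16 - 2 ≡ 0; y = λ·(2 - 0) - 2 ≡ 6. → (0, 6)
5Q: (0, 6) + (0, 1): same x and y₁ ≡ -y₂, so the sum is the point at infinity.
6Q: the point at infinity + (0, 1) = (0, 1) (identity).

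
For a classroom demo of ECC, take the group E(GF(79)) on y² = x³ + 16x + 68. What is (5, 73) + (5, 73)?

tangent at (5, 73): λ = (3·5² + 16)/(2·73) ≡ 12/67. 67⁻¹ ≡ 46 (mod 79), so λ ≡ 12·46 ≡ 78.
  x = λ² - 5 - 5 = 6084 - 10 ≡ 70; y = λ·(5 - 70) - 73 ≡ 71. → (70, 71)

(70, 71)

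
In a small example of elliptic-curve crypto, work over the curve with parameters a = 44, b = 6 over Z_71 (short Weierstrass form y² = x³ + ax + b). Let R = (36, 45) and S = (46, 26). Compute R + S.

(70, 48)

(36, 45) + (46, 26). λ = (26 - 45)/(46 - 36) ≡ 52/10 mod 71. 10⁻¹ ≡ 64 (mod 71) since 10·64 = 640 ≡ 1, so λ ≡ 62.
  x = λ² - 36 - 46 = 3844 - 82 ≡ 70; y = λ·(36 - 70) - 45 ≡ 48. → (70, 48)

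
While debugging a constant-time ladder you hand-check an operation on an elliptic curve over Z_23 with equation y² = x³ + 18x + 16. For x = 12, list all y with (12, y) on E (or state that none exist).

none

x³ + 18x + 16 = 1960 ≡ 5 (mod 23).
5 is a non-residue mod 23; no y exists.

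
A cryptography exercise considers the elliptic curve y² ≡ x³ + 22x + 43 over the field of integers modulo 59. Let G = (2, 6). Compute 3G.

(2, 53)

Repeated addition: build up to 3G.
2G: tangent at (2, 6): λ = (3·2² + 22)/(2·6) ≡ 34/12. 12⁻¹ ≡ 5 (mod 59) since 12·5 = 60 ≡ 1, so λ ≡ 34·5 ≡ 52.
  x = λ² - 2 - 2 = 2704 - 4 ≡ 45; y = λ·(2 - 45) - 6 ≡ 0. → (45, 0)
3G: (45, 0) + (2, 6). λ = (6 - 0)/(2 - 45) ≡ 6/16 mod 59. 16⁻¹ ≡ 48 (mod 59) since 16·48 = 768 ≡ 1, so λ ≡ 52.
  x = λ² - 45 - 2 = 2704 - 47 ≡ 2; y = λ·(45 - 2) - 0 ≡ 53. → (2, 53)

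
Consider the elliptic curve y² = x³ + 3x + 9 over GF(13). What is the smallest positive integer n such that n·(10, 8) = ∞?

7

2P: tangent at (10, 8): λ = (3·10² + 3)/(2·8) ≡ 4/3. 3⁻¹ ≡ 9 (mod 13), so λ ≡ 4·9 ≡ 10.
  x = λ² - 10 - 10 = 100 - 20 ≡ 2; y = λ·(10 - 2) - 8 ≡ 7. → (2, 7)
3P: (2, 7) + (10, 8). λ = (8 - 7)/(10 - 2) ≡ 1/8 mod 13. 8⁻¹ ≡ 5 (mod 13), so λ ≡ 5.
  x = λ² - 2 - 10 = 25 - 12 ≡ 0; y = λ·(2 - 0) - 7 ≡ 3. → (0, 3)
4P: (0, 3) + (10, 8). λ = (8 - 3)/(10 - 0) ≡ 5/10 mod 13. 10⁻¹ ≡ 4 (mod 13) since 10·4 = 40 ≡ 1, so λ ≡ 7.
  x = λ² - 0 - 10 = 49 - 10 ≡ 0; y = λ·(0 - 0) - 3 ≡ 10. → (0, 10)
5P: (0, 10) + (10, 8). λ = (8 - 10)/(10 - 0) ≡ 11/10 mod 13. 10⁻¹ ≡ 4 (mod 13) since 10·4 = 40 ≡ 1, so λ ≡ 5.
  x = λ² - 0 - 10 = 25 - 10 ≡ 2; y = λ·(0 - 2) - 10 ≡ 6. → (2, 6)
6P: (2, 6) + (10, 8). λ = (8 - 6)/(10 - 2) ≡ 2/8 mod 13. 8⁻¹ ≡ 5 (mod 13) since 8·5 = 40 ≡ 1, so λ ≡ 10.
  x = λ² - 2 - 10 = 100 - 12 ≡ 10; y = λ·(2 - 10) - 6 ≡ 5. → (10, 5)
7P: (10, 5) + (10, 8): same x and y₁ ≡ -y₂, so the sum is ∞.
7P = ∞, so the order is 7.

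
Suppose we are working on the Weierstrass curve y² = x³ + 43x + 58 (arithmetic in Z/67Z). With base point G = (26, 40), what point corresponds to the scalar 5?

(4, 19)

Double-and-add on 5 = (101)₂. Start with G = (26, 40) for the leading 1-bit.
double: tangent at (26, 40): λ = (3·26² + 43)/(2·40) ≡ 61/13. 13⁻¹ ≡ 31 (mod 67) since 13·31 = 403 ≡ 1, so λ ≡ 61·31 ≡ 15.
  x = λ² - 26 - 26 = 225 - 52 ≡ 39; y = λ·(26 - 39) - 40 ≡ 33. → (39, 33)
double: tangent at (39, 33): λ = (3·39² + 43)/(2·33) ≡ 50/66. 66⁻¹ ≡ 66 (mod 67) since 66·66 = 4356 ≡ 1, so λ ≡ 50·66 ≡ 17.
  x = λ² - 39 - 39 = 289 - 78 ≡ 10; y = λ·(39 - 10) - 33 ≡ 58. → (10, 58)
add G: (10, 58) + (26, 40). λ = (40 - 58)/(26 - 10) ≡ 49/16 mod 67. 16⁻¹ ≡ 21 (mod 67), so λ ≡ 24.
  x = λ² - 10 - 26 = 576 - 36 ≡ 4; y = λ·(10 - 4) - 58 ≡ 19. → (4, 19)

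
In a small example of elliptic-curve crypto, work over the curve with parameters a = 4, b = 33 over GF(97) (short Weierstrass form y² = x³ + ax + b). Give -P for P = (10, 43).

(10, 54)

-(10, 43) = (10, -43 mod 97) = (10, 54).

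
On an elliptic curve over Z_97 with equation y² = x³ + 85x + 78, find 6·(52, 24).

Write Q = (52, 24).
Repeated addition: build up to 6Q.
2Q: tangent at (52, 24): λ = (3·52² + 85)/(2·24) ≡ 49/48. 48⁻¹ ≡ 95 (mod 97), so λ ≡ 49·95 ≡ 96.
  x = λ² - 52 - 52 = 9216 - 104 ≡ 91; y = λ·(52 - 91) - 24 ≡ 15. → (91, 15)
3Q: (91, 15) + (52, 24). λ = (24 - 15)/(52 - 91) ≡ 9/58 mod 97. 58⁻¹ ≡ 92 (mod 97) since 58·92 = 5336 ≡ 1, so λ ≡ 52.
  x = λ² - 91 - 52 = 2704 - 143 ≡ 39; y = λ·(91 - 39) - 15 ≡ 70. → (39, 70)
4Q: (39, 70) + (52, 24). λ = (24 - 70)/(52 - 39) ≡ 51/13 mod 97. 13⁻¹ ≡ 15 (mod 97), so λ ≡ 86.
  x = λ² - 39 - 52 = 7396 - 91 ≡ 30; y = λ·(39 - 30) - 70 ≡ 25. → (30, 25)
5Q: (30, 25) + (52, 24). λ = (24 - 25)/(52 - 30) ≡ 96/22 mod 97. 22⁻¹ ≡ 75 (mod 97), so λ ≡ 22.
  x = λ² - 30 - 52 = 484 - 82 ≡ 14; y = λ·(30 - 14) - 25 ≡ 36. → (14, 36)
6Q: (14, 36) + (52, 24). λ = (24 - 36)/(52 - 14) ≡ 85/38 mod 97. 38⁻¹ ≡ 23 (mod 97), so λ ≡ 15.
  x = λ² - 14 - 52 = 225 - 66 ≡ 62; y = λ·(14 - 62) - 36 ≡ 20. → (62, 20)

(62, 20)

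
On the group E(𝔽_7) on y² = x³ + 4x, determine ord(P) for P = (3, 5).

8

2P: tangent at (3, 5): λ = (3·3² + 4)/(2·5) ≡ 3/3. 3⁻¹ ≡ 5 (mod 7) since 3·5 = 15 ≡ 1, so λ ≡ 3·5 ≡ 1.
  x = λ² - 3 - 3 = 1 - 6 ≡ 2; y = λ·(3 - 2) - 5 ≡ 3. → (2, 3)
3P: (2, 3) + (3, 5). λ = (5 - 3)/(3 - 2) ≡ 2/1 mod 7. 1⁻¹ ≡ 1 (mod 7) since 1·1 = 1 ≡ 1, so λ ≡ 2.
  x = λ² - 2 - 3 = 4 - 5 ≡ 6; y = λ·(2 - 6) - 3 ≡ 3. → (6, 3)
4P: (6, 3) + (3, 5). λ = (5 - 3)/(3 - 6) ≡ 2/4 mod 7. 4⁻¹ ≡ 2 (mod 7), so λ ≡ 4.
  x = λ² - 6 - 3 = 16 - 9 ≡ 0; y = λ·(6 - 0) - 3 ≡ 0. → (0, 0)
5P: (0, 0) + (3, 5). λ = (5 - 0)/(3 - 0) ≡ 5/3 mod 7. 3⁻¹ ≡ 5 (mod 7), so λ ≡ 4.
  x = λ² - 0 - 3 = 16 - 3 ≡ 6; y = λ·(0 - 6) - 0 ≡ 4. → (6, 4)
6P: (6, 4) + (3, 5). λ = (5 - 4)/(3 - 6) ≡ 1/4 mod 7. 4⁻¹ ≡ 2 (mod 7), so λ ≡ 2.
  x = λ² - 6 - 3 = 4 - 9 ≡ 2; y = λ·(6 - 2) - 4 ≡ 4. → (2, 4)
7P: (2, 4) + (3, 5). λ = (5 - 4)/(3 - 2) ≡ 1/1 mod 7. 1⁻¹ ≡ 1 (mod 7) since 1·1 = 1 ≡ 1, so λ ≡ 1.
  x = λ² - 2 - 3 = 1 - 5 ≡ 3; y = λ·(2 - 3) - 4 ≡ 2. → (3, 2)
8P: (3, 2) + (3, 5): same x and y₁ ≡ -y₂, so the sum is the point at infinity.
8P = the point at infinity, so the order is 8.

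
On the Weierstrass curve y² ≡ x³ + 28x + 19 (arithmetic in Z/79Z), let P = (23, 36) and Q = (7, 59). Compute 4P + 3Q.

(21, 54)

First 4P:
Double-and-add on 4 = (100)₂. Start with P = (23, 36) for the leading 1-bit.
double: tangent at (23, 36): λ = (3·23² + 28)/(2·36) ≡ 35/72. 72⁻¹ ≡ 45 (mod 79), so λ ≡ 35·45 ≡ 74.
  x = λ² - 23 - 23 = 5476 - 46 ≡ 58; y = λ·(23 - 58) - 36 ≡ 60. → (58, 60)
double: tangent at (58, 60): λ = (3·58² + 28)/(2·60) ≡ 8/41. 41⁻¹ ≡ 27 (mod 79), so λ ≡ 8·27 ≡ 58.
  x = λ² - 58 - 58 = 3364 - 116 ≡ 9; y = λ·(58 - 9) - 60 ≡ 17. → (9, 17)
4P = (9, 17).
Next 3Q:
Repeated addition: build up to 3Q.
2Q: tangent at (7, 59): λ = (3·7² + 28)/(2·59) ≡ 17/39. 39⁻¹ ≡ 77 (mod 79), so λ ≡ 17·77 ≡ 45.
  x = λ² - 7 - 7 = 2025 - 14 ≡ 36; y = λ·(7 - 36) - 59 ≡ 58. → (36, 58)
3Q: (36, 58) + (7, 59). λ = (59 - 58)/(7 - 36) ≡ 1/50 mod 79. 50⁻¹ ≡ 49 (mod 79), so λ ≡ 49.
  x = λ² - 36 - 7 = 2401 - 43 ≡ 67; y = λ·(36 - 67) - 58 ≡ 3. → (67, 3)
3Q = (67, 3).
Finally 4P + 3Q:
(9, 17) + (67, 3). λ = (3 - 17)/(67 - 9) ≡ 65/58 mod 79. 58⁻¹ ≡ 15 (mod 79) since 58·15 = 870 ≡ 1, so λ ≡ 27.
  x = λ² - 9 - 67 = 729 - 76 ≡ 21; y = λ·(9 - 21) - 17 ≡ 54. → (21, 54)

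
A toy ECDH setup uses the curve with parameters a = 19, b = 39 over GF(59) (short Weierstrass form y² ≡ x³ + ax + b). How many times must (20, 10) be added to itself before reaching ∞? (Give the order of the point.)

3

2P: tangent at (20, 10): λ = (3·20² + 19)/(2·10) ≡ 39/20. 20⁻¹ ≡ 3 (mod 59), so λ ≡ 39·3 ≡ 58.
  x = λ² - 20 - 20 = 3364 - 40 ≡ 20; y = λ·(20 - 20) - 10 ≡ 49. → (20, 49)
3P: (20, 49) + (20, 10): same x and y₁ ≡ -y₂, so the sum is ∞.
3P = ∞, so the order is 3.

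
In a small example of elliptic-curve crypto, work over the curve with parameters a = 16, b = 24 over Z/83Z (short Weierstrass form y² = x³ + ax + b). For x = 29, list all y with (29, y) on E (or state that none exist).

x³ + 16x + 24 = 24877 ≡ 60 (mod 83).
60 is a non-residue mod 83; no y exists.

none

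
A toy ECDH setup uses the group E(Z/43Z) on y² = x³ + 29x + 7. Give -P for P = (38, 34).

(38, 9)

-(38, 34) = (38, -34 mod 43) = (38, 9).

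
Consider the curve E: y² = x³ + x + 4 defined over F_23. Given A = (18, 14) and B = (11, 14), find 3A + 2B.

First 3A:
Repeated addition: build up to 3A.
2A: tangent at (18, 14): λ = (3·18² + 1)/(2·14) ≡ 7/5. 5⁻¹ ≡ 14 (mod 23), so λ ≡ 7·14 ≡ 6.
  x = λ² - 18 - 18 = 36 - 36 ≡ 0; y = λ·(18 - 0) - 14 ≡ 2. → (0, 2)
3A: (0, 2) + (18, 14). λ = (14 - 2)/(18 - 0) ≡ 12/18 mod 23. 18⁻¹ ≡ 9 (mod 23) since 18·9 = 162 ≡ 1, so λ ≡ 16.
  x = λ² - 0 - 18 = 256 - 18 ≡ 8; y = λ·(0 - 8) - 2 ≡ 8. → (8, 8)
3A = (8, 8).
Next 2B:
Repeated addition: build up to 2B.
2B: tangent at (11, 14): λ = (3·11² + 1)/(2·14) ≡ 19/5. 5⁻¹ ≡ 14 (mod 23), so λ ≡ 19·14 ≡ 13.
  x = λ² - 11 - 11 = 169 - 22 ≡ 9; y = λ·(11 - 9) - 14 ≡ 12. → (9, 12)
2B = (9, 12).
Finally 3A + 2B:
(8, 8) + (9, 12). λ = (12 - 8)/(9 - 8) ≡ 4/1 mod 23. 1⁻¹ ≡ 1 (mod 23), so λ ≡ 4.
  x = λ² - 8 - 9 = 16 - 17 ≡ 22; y = λ·(8 - 22) - 8 ≡ 5. → (22, 5)

(22, 5)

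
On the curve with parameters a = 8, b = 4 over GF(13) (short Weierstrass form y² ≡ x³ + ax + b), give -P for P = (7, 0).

(7, 0)

-(7, 0) = (7, -0 mod 13) = (7, 0).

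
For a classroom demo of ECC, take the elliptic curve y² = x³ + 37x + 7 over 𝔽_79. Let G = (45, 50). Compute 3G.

Repeated addition: build up to 3G.
2G: tangent at (45, 50): λ = (3·45² + 37)/(2·50) ≡ 29/21. 21⁻¹ ≡ 64 (mod 79), so λ ≡ 29·64 ≡ 39.
  x = λ² - 45 - 45 = 1521 - 90 ≡ 9; y = λ·(45 - 9) - 50 ≡ 11. → (9, 11)
3G: (9, 11) + (45, 50). λ = (50 - 11)/(45 - 9) ≡ 39/36 mod 79. 36⁻¹ ≡ 11 (mod 79) since 36·11 = 396 ≡ 1, so λ ≡ 34.
  x = λ² - 9 - 45 = 1156 - 54 ≡ 75; y = λ·(9 - 75) - 11 ≡ 36. → (75, 36)

(75, 36)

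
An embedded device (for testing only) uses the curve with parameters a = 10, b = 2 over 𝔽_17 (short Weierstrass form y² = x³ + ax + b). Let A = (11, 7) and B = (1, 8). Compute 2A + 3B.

First 2A:
Repeated addition: build up to 2A.
2A: tangent at (11, 7): λ = (3·11² + 10)/(2·7) ≡ 16/14. 14⁻¹ ≡ 11 (mod 17) since 14·11 = 154 ≡ 1, so λ ≡ 16·11 ≡ 6.
  x = λ² - 11 - 11 = 36 - 22 ≡ 14; y = λ·(11 - 14) - 7 ≡ 9. → (14, 9)
2A = (14, 9).
Next 3B:
Repeated addition: build up to 3B.
2B: tangent at (1, 8): λ = (3·1² + 10)/(2·8) ≡ 13/16. 16⁻¹ ≡ 16 (mod 17) since 16·16 = 256 ≡ 1, so λ ≡ 13·16 ≡ 4.
  x = λ² - 1 - 1 = 16 - 2 ≡ 14; y = λ·(1 - 14) - 8 ≡ 8. → (14, 8)
3B: (14, 8) + (1, 8). λ = (8 - 8)/(1 - 14) ≡ 0/4 mod 17. 4⁻¹ ≡ 13 (mod 17) since 4·13 = 52 ≡ 1, so λ ≡ 0.
  x = λ² - 14 - 1 = 0 - 15 ≡ 2; y = λ·(14 - 2) - 8 ≡ 9. → (2, 9)
3B = (2, 9).
Finally 2A + 3B:
(14, 9) + (2, 9). λ = (9 - 9)/(2 - 14) ≡ 0/5 mod 17. 5⁻¹ ≡ 7 (mod 17) since 5·7 = 35 ≡ 1, so λ ≡ 0.
  x = λ² - 14 - 2 = 0 - 16 ≡ 1; y = λ·(14 - 1) - 9 ≡ 8. → (1, 8)

(1, 8)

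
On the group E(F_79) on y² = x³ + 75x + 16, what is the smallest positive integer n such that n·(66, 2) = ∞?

2P: tangent at (66, 2): λ = (3·66² + 75)/(2·2) ≡ 29/4. 4⁻¹ ≡ 20 (mod 79), so λ ≡ 29·20 ≡ 27.
  x = λ² - 66 - 66 = 729 - 132 ≡ 44; y = λ·(66 - 44) - 2 ≡ 39. → (44, 39)
3P: (44, 39) + (66, 2). λ = (2 - 39)/(66 - 44) ≡ 42/22 mod 79. 22⁻¹ ≡ 18 (mod 79), so λ ≡ 45.
  x = λ² - 44 - 66 = 2025 - 110 ≡ 19; y = λ·(44 - 19) - 39 ≡ 59. → (19, 59)
4P: (19, 59) + (66, 2). λ = (2 - 59)/(66 - 19) ≡ 22/47 mod 79. 47⁻¹ ≡ 37 (mod 79), so λ ≡ 24.
  x = λ² - 19 - 66 = 576 - 85 ≡ 17; y = λ·(19 - 17) - 59 ≡ 68. → (17, 68)
5P: (17, 68) + (66, 2). λ = (2 - 68)/(66 - 17) ≡ 13/49 mod 79. 49⁻¹ ≡ 50 (mod 79), so λ ≡ 18.
  x = λ² - 17 - 66 = 324 - 83 ≡ 4; y = λ·(17 - 4) - 68 ≡ 8. → (4, 8)
6P: (4, 8) + (66, 2). λ = (2 - 8)/(66 - 4) ≡ 73/62 mod 79. 62⁻¹ ≡ 65 (mod 79) since 62·65 = 4030 ≡ 1, so λ ≡ 5.
  x = λ² - 4 - 66 = 25 - 70 ≡ 34; y = λ·(4 - 34) - 8 ≡ 0. → (34, 0)
7P: (34, 0) + (66, 2). λ = (2 - 0)/(66 - 34) ≡ 2/32 mod 79. 32⁻¹ ≡ 42 (mod 79), so λ ≡ 5.
  x = λ² - 34 - 66 = 25 - 100 ≡ 4; y = λ·(34 - 4) - 0 ≡ 71. → (4, 71)
8P: (4, 71) + (66, 2). λ = (2 - 71)/(66 - 4) ≡ 10/62 mod 79. 62⁻¹ ≡ 65 (mod 79), so λ ≡ 18.
  x = λ² - 4 - 66 = 324 - 70 ≡ 17; y = λ·(4 - 17) - 71 ≡ 11. → (17, 11)
9P: (17, 11) + (66, 2). λ = (2 - 11)/(66 - 17) ≡ 70/49 mod 79. 49⁻¹ ≡ 50 (mod 79) since 49·50 = 2450 ≡ 1, so λ ≡ 24.
  x = λ² - 17 - 66 = 576 - 83 ≡ 19; y = λ·(17 - 19) - 11 ≡ 20. → (19, 20)
10P: (19, 20) + (66, 2). λ = (2 - 20)/(66 - 19) ≡ 61/47 mod 79. 47⁻¹ ≡ 37 (mod 79), so λ ≡ 45.
  x = λ² - 19 - 66 = 2025 - 85 ≡ 44; y = λ·(19 - 44) - 20 ≡ 40. → (44, 40)
11P: (44, 40) + (66, 2). λ = (2 - 40)/(66 - 44) ≡ 41/22 mod 79. 22⁻¹ ≡ 18 (mod 79), so λ ≡ 27.
  x = λ² - 44 - 66 = 729 - 110 ≡ 66; y = λ·(44 - 66) - 40 ≡ 77. → (66, 77)
12P: (66, 77) + (66, 2): same x and y₁ ≡ -y₂, so the sum is ∞.
12P = ∞, so the order is 12.

12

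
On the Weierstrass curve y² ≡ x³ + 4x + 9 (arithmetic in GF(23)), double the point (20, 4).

tangent at (20, 4): λ = (3·20² + 4)/(2·4) ≡ 8/8. 8⁻¹ ≡ 3 (mod 23), so λ ≡ 8·3 ≡ 1.
  x = λ² - 20 - 20 = 1 - 40 ≡ 7; y = λ·(20 - 7) - 4 ≡ 9. → (7, 9)

(7, 9)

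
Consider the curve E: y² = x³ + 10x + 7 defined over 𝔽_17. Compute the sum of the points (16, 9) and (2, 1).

(16, 9) + (2, 1). λ = (1 - 9)/(2 - 16) ≡ 9/3 mod 17. 3⁻¹ ≡ 6 (mod 17), so λ ≡ 3.
  x = λ² - 16 - 2 = 9 - 18 ≡ 8; y = λ·(16 - 8) - 9 ≡ 15. → (8, 15)

(8, 15)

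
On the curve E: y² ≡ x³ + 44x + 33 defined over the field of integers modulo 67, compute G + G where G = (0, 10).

tangent at (0, 10): λ = (3·0² + 44)/(2·10) ≡ 44/20. 20⁻¹ ≡ 57 (mod 67), so λ ≡ 44·57 ≡ 29.
  x = λ² - 0 - 0 = 841 - 0 ≡ 37; y = λ·(0 - 37) - 10 ≡ 56. → (37, 56)

(37, 56)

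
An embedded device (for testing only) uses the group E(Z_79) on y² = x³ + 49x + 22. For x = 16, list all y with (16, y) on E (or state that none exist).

x³ + 49x + 22 = 4902 ≡ 4 (mod 79).
Square roots of 4 mod 79: 2 and 77 (since 2² = 4 ≡ 4).

2, 77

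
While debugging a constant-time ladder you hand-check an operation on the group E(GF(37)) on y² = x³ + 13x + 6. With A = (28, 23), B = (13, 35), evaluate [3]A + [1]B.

First 3A:
Repeated addition: build up to 3A.
2A: tangent at (28, 23): λ = (3·28² + 13)/(2·23) ≡ 34/9. 9⁻¹ ≡ 33 (mod 37), so λ ≡ 34·33 ≡ 12.
  x = λ² - 28 - 28 = 144 - 56 ≡ 14; y = λ·(28 - 14) - 23 ≡ 34. → (14, 34)
3A: (14, 34) + (28, 23). λ = (23 - 34)/(28 - 14) ≡ 26/14 mod 37. 14⁻¹ ≡ 8 (mod 37), so λ ≡ 23.
  x = λ² - 14 - 28 = 529 - 42 ≡ 6; y = λ·(14 - 6) - 34 ≡ 2. → (6, 2)
3A = (6, 2).
Finally 3A + B:
(6, 2) + (13, 35). λ = (35 - 2)/(13 - 6) ≡ 33/7 mod 37. 7⁻¹ ≡ 16 (mod 37) since 7·16 = 112 ≡ 1, so λ ≡ 10.
  x = λ² - 6 - 13 = 100 - 19 ≡ 7; y = λ·(6 - 7) - 2 ≡ 25. → (7, 25)

(7, 25)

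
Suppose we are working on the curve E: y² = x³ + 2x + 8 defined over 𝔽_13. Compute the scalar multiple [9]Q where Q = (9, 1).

Double-and-add on 9 = (1001)₂. Start with Q = (9, 1) for the leading 1-bit.
double: tangent at (9, 1): λ = (3·9² + 2)/(2·1) ≡ 11/2. 2⁻¹ ≡ 7 (mod 13), so λ ≡ 11·7 ≡ 12.
  x = λ² - 9 - 9 = 144 - 18 ≡ 9; y = λ·(9 - 9) - 1 ≡ 12. → (9, 12)
double: tangent at (9, 12): λ = (3·9² + 2)/(2·12) ≡ 11/11. 11⁻¹ ≡ 6 (mod 13) since 11·6 = 66 ≡ 1, so λ ≡ 11·6 ≡ 1.
  x = λ² - 9 - 9 = 1 - 18 ≡ 9; y = λ·(9 - 9) - 12 ≡ 1. → (9, 1)
double: tangent at (9, 1): λ = (3·9² + 2)/(2·1) ≡ 11/2. 2⁻¹ ≡ 7 (mod 13) since 2·7 = 14 ≡ 1, so λ ≡ 11·7 ≡ 12.
  x = λ² - 9 - 9 = 144 - 18 ≡ 9; y = λ·(9 - 9) - 1 ≡ 12. → (9, 12)
add Q: (9, 12) + (9, 1): same x and y₁ ≡ -y₂, so the sum is O.

O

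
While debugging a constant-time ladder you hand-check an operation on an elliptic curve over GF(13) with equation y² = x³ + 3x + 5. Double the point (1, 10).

tangent at (1, 10): λ = (3·1² + 3)/(2·10) ≡ 6/7. 7⁻¹ ≡ 2 (mod 13) since 7·2 = 14 ≡ 1, so λ ≡ 6·2 ≡ 12.
  x = λ² - 1 - 1 = 144 - 2 ≡ 12; y = λ·(1 - 12) - 10 ≡ 1. → (12, 1)

(12, 1)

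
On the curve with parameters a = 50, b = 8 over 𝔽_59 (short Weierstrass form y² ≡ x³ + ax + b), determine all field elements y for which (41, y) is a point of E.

x³ + 50x + 8 = 70979 ≡ 2 (mod 59).
2 is a non-residue mod 59; no y exists.

none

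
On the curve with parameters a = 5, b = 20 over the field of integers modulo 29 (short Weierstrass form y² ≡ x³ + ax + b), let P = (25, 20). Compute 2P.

tangent at (25, 20): λ = (3·25² + 5)/(2·20) ≡ 24/11. 11⁻¹ ≡ 8 (mod 29) since 11·8 = 88 ≡ 1, so λ ≡ 24·8 ≡ 18.
  x = λ² - 25 - 25 = 324 - 50 ≡ 13; y = λ·(25 - 13) - 20 ≡ 22. → (13, 22)

(13, 22)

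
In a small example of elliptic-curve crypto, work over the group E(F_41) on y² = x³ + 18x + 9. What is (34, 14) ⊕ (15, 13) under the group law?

(34, 14) + (15, 13). λ = (13 - 14)/(15 - 34) ≡ 40/22 mod 41. 22⁻¹ ≡ 28 (mod 41), so λ ≡ 13.
  x = λ² - 34 - 15 = 169 - 49 ≡ 38; y = λ·(34 - 38) - 14 ≡ 16. → (38, 16)

(38, 16)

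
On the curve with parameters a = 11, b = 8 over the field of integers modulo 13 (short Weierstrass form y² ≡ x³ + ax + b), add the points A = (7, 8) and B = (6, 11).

(7, 8) + (6, 11). λ = (11 - 8)/(6 - 7) ≡ 3/12 mod 13. 12⁻¹ ≡ 12 (mod 13), so λ ≡ 10.
  x = λ² - 7 - 6 = 100 - 13 ≡ 9; y = λ·(7 - 9) - 8 ≡ 11. → (9, 11)

(9, 11)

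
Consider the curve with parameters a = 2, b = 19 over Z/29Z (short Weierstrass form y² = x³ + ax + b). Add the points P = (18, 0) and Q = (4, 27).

(18, 0) + (4, 27). λ = (27 - 0)/(4 - 18) ≡ 27/15 mod 29. 15⁻¹ ≡ 2 (mod 29) since 15·2 = 30 ≡ 1, so λ ≡ 25.
  x = λ² - 18 - 4 = 625 - 22 ≡ 23; y = λ·(18 - 23) - 0 ≡ 20. → (23, 20)

(23, 20)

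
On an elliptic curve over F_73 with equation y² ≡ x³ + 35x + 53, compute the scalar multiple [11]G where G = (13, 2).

Repeated addition: build up to 11G.
2G: tangent at (13, 2): λ = (3·13² + 35)/(2·2) ≡ 31/4. 4⁻¹ ≡ 55 (mod 73) since 4·55 = 220 ≡ 1, so λ ≡ 31·55 ≡ 26.
  x = λ² - 13 - 13 = 676 - 26 ≡ 66; y = λ·(13 - 66) - 2 ≡ 7. → (66, 7)
3G: (66, 7) + (13, 2). λ = (2 - 7)/(13 - 66) ≡ 68/20 mod 73. 20⁻¹ ≡ 11 (mod 73), so λ ≡ 18.
  x = λ² - 66 - 13 = 324 - 79 ≡ 26; y = λ·(66 - 26) - 7 ≡ 56. → (26, 56)
4G: (26, 56) + (13, 2). λ = (2 - 56)/(13 - 26) ≡ 19/60 mod 73. 60⁻¹ ≡ 28 (mod 73) since 60·28 = 1680 ≡ 1, so λ ≡ 21.
  x = λ² - 26 - 13 = 441 - 39 ≡ 37; y = λ·(26 - 37) - 56 ≡ 5. → (37, 5)
5G: (37, 5) + (13, 2). λ = (2 - 5)/(13 - 37) ≡ 70/49 mod 73. 49⁻¹ ≡ 3 (mod 73), so λ ≡ 64.
  x = λ² - 37 - 13 = 4096 - 50 ≡ 31; y = λ·(37 - 31) - 5 ≡ 14. → (31, 14)
6G: (31, 14) + (13, 2). λ = (2 - 14)/(13 - 31) ≡ 61/55 mod 73. 55⁻¹ ≡ 4 (mod 73) since 55·4 = 220 ≡ 1, so λ ≡ 25.
  x = λ² - 31 - 13 = 625 - 44 ≡ 70; y = λ·(31 - 70) - 14 ≡ 33. → (70, 33)
7G: (70, 33) + (13, 2). λ = (2 - 33)/(13 - 70) ≡ 42/16 mod 73. 16⁻¹ ≡ 32 (mod 73), so λ ≡ 30.
  x = λ² - 70 - 13 = 900 - 83 ≡ 14; y = λ·(70 - 14) - 33 ≡ 41. → (14, 41)
8G: (14, 41) + (13, 2). λ = (2 - 41)/(13 - 14) ≡ 34/72 mod 73. 72⁻¹ ≡ 72 (mod 73) since 72·72 = 5184 ≡ 1, so λ ≡ 39.
  x = λ² - 14 - 13 = 1521 - 27 ≡ 34; y = λ·(14 - 34) - 41 ≡ 55. → (34, 55)
9G: (34, 55) + (13, 2). λ = (2 - 55)/(13 - 34) ≡ 20/52 mod 73. 52⁻¹ ≡ 66 (mod 73) since 52·66 = 3432 ≡ 1, so λ ≡ 6.
  x = λ² - 34 - 13 = 36 - 47 ≡ 62; y = λ·(34 - 62) - 55 ≡ 69. → (62, 69)
10G: (62, 69) + (13, 2). λ = (2 - 69)/(13 - 62) ≡ 6/24 mod 73. 24⁻¹ ≡ 70 (mod 73) since 24·70 = 1680 ≡ 1, so λ ≡ 55.
  x = λ² - 62 - 13 = 3025 - 75 ≡ 30; y = λ·(62 - 30) - 69 ≡ 12. → (30, 12)
11G: (30, 12) + (13, 2). λ = (2 - 12)/(13 - 30) ≡ 63/56 mod 73. 56⁻¹ ≡ 30 (mod 73), so λ ≡ 65.
  x = λ² - 30 - 13 = 4225 - 43 ≡ 21; y = λ·(30 - 21) - 12 ≡ 62. → (21, 62)

(21, 62)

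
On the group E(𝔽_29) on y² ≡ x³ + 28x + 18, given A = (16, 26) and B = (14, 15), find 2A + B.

First 2A:
Repeated addition: build up to 2A.
2A: tangent at (16, 26): λ = (3·16² + 28)/(2·26) ≡ 13/23. 23⁻¹ ≡ 24 (mod 29) since 23·24 = 552 ≡ 1, so λ ≡ 13·24 ≡ 22.
  x = λ² - 16 - 16 = 484 - 32 ≡ 17; y = λ·(16 - 17) - 26 ≡ 10. → (17, 10)
2A = (17, 10).
Finally 2A + B:
(17, 10) + (14, 15). λ = (15 - 10)/(14 - 17) ≡ 5/26 mod 29. 26⁻¹ ≡ 19 (mod 29) since 26·19 = 494 ≡ 1, so λ ≡ 8.
  x = λ² - 17 - 14 = 64 - 31 ≡ 4; y = λ·(17 - 4) - 10 ≡ 7. → (4, 7)

(4, 7)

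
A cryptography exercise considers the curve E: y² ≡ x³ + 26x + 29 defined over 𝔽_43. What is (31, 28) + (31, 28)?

tangent at (31, 28): λ = (3·31² + 26)/(2·28) ≡ 28/13. 13⁻¹ ≡ 10 (mod 43), so λ ≡ 28·10 ≡ 22.
  x = λ² - 31 - 31 = 484 - 62 ≡ 35; y = λ·(31 - 35) - 28 ≡ 13. → (35, 13)

(35, 13)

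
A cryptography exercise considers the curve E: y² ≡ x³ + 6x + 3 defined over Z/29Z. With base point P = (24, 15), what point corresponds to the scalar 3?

(21, 20)

Repeated addition: build up to 3P.
2P: tangent at (24, 15): λ = (3·24² + 6)/(2·15) ≡ 23/1. 1⁻¹ ≡ 1 (mod 29), so λ ≡ 23·1 ≡ 23.
  x = λ² - 24 - 24 = 529 - 48 ≡ 17; y = λ·(24 - 17) - 15 ≡ 1. → (17, 1)
3P: (17, 1) + (24, 15). λ = (15 - 1)/(24 - 17) ≡ 14/7 mod 29. 7⁻¹ ≡ 25 (mod 29), so λ ≡ 2.
  x = λ² - 17 - 24 = 4 - 41 ≡ 21; y = λ·(17 - 21) - 1 ≡ 20. → (21, 20)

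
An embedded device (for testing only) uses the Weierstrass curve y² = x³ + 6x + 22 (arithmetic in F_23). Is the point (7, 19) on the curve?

yes

y² = 19² ≡ 16; x³ + 6x + 22 = 407 ≡ 16 (mod 23). 16 = 16.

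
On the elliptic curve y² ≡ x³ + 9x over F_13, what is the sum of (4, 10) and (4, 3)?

O

The two points share x = 4 and their y-coordinates satisfy 10 + 3 ≡ 0 (mod 13), so they are inverses. Their sum is ∞.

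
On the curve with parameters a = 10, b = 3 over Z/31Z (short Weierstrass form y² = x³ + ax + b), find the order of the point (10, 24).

8

2P: tangent at (10, 24): λ = (3·10² + 10)/(2·24) ≡ 0/17. 17⁻¹ ≡ 11 (mod 31) since 17·11 = 187 ≡ 1, so λ ≡ 0·11 ≡ 0.
  x = λ² - 10 - 10 = 0 - 20 ≡ 11; y = λ·(10 - 11) - 24 ≡ 7. → (11, 7)
3P: (11, 7) + (10, 24). λ = (24 - 7)/(10 - 11) ≡ 17/30 mod 31. 30⁻¹ ≡ 30 (mod 31) since 30·30 = 900 ≡ 1, so λ ≡ 14.
  x = λ² - 11 - 10 = 196 - 21 ≡ 20; y = λ·(11 - 20) - 7 ≡ 22. → (20, 22)
4P: (20, 22) + (10, 24). λ = (24 - 22)/(10 - 20) ≡ 2/21 mod 31. 21⁻¹ ≡ 3 (mod 31), so λ ≡ 6.
  x = λ² - 20 - 10 = 36 - 30 ≡ 6; y = λ·(20 - 6) - 22 ≡ 0. → (6, 0)
5P: (6, 0) + (10, 24). λ = (24 - 0)/(10 - 6) ≡ 24/4 mod 31. 4⁻¹ ≡ 8 (mod 31), so λ ≡ 6.
  x = λ² - 6 - 10 = 36 - 16 ≡ 20; y = λ·(6 - 20) - 0 ≡ 9. → (20, 9)
6P: (20, 9) + (10, 24). λ = (24 - 9)/(10 - 20) ≡ 15/21 mod 31. 21⁻¹ ≡ 3 (mod 31) since 21·3 = 63 ≡ 1, so λ ≡ 14.
  x = λ² - 20 - 10 = 196 - 30 ≡ 11; y = λ·(20 - 11) - 9 ≡ 24. → (11, 24)
7P: (11, 24) + (10, 24). λ = (24 - 24)/(10 - 11) ≡ 0/30 mod 31. 30⁻¹ ≡ 30 (mod 31), so λ ≡ 0.
  x = λ² - 11 - 10 = 0 - 21 ≡ 10; y = λ·(11 - 10) - 24 ≡ 7. → (10, 7)
8P: (10, 7) + (10, 24): same x and y₁ ≡ -y₂, so the sum is the point at infinity.
8P = the point at infinity, so the order is 8.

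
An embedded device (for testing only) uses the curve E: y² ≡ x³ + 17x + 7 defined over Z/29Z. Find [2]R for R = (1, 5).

tangent at (1, 5): λ = (3·1² + 17)/(2·5) ≡ 20/10. 10⁻¹ ≡ 3 (mod 29) since 10·3 = 30 ≡ 1, so λ ≡ 20·3 ≡ 2.
  x = λ² - 1 - 1 = 4 - 2 ≡ 2; y = λ·(1 - 2) - 5 ≡ 22. → (2, 22)

(2, 22)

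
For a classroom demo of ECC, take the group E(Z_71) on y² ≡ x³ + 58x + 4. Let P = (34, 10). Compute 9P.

(28, 47)

Repeated addition: build up to 9P.
2P: tangent at (34, 10): λ = (3·34² + 58)/(2·10) ≡ 47/20. 20⁻¹ ≡ 32 (mod 71), so λ ≡ 47·32 ≡ 13.
  x = λ² - 34 - 34 = 169 - 68 ≡ 30; y = λ·(34 - 30) - 10 ≡ 42. → (30, 42)
3P: (30, 42) + (34, 10). λ = (10 - 42)/(34 - 30) ≡ 39/4 mod 71. 4⁻¹ ≡ 18 (mod 71), so λ ≡ 63.
  x = λ² - 30 - 34 = 3969 - 64 ≡ 0; y = λ·(30 - 0) - 42 ≡ 2. → (0, 2)
4P: (0, 2) + (34, 10). λ = (10 - 2)/(34 - 0) ≡ 8/34 mod 71. 34⁻¹ ≡ 23 (mod 71), so λ ≡ 42.
  x = λ² - 0 - 34 = 1764 - 34 ≡ 26; y = λ·(0 - 26) - 2 ≡ 42. → (26, 42)
5P: (26, 42) + (34, 10). λ = (10 - 42)/(34 - 26) ≡ 39/8 mod 71. 8⁻¹ ≡ 9 (mod 71) since 8·9 = 72 ≡ 1, so λ ≡ 67.
  x = λ² - 26 - 34 = 4489 - 60 ≡ 27; y = λ·(26 - 27) - 42 ≡ 33. → (27, 33)
6P: (27, 33) + (34, 10). λ = (10 - 33)/(34 - 27) ≡ 48/7 mod 71. 7⁻¹ ≡ 61 (mod 71), so λ ≡ 17.
  x = λ² - 27 - 34 = 289 - 61 ≡ 15; y = λ·(27 - 15) - 33 ≡ 29. → (15, 29)
7P: (15, 29) + (34, 10). λ = (10 - 29)/(34 - 15) ≡ 52/19 mod 71. 19⁻¹ ≡ 15 (mod 71), so λ ≡ 70.
  x = λ² - 15 - 34 = 4900 - 49 ≡ 23; y = λ·(15 - 23) - 29 ≡ 50. → (23, 50)
8P: (23, 50) + (34, 10). λ = (10 - 50)/(34 - 23) ≡ 31/11 mod 71. 11⁻¹ ≡ 13 (mod 71), so λ ≡ 48.
  x = λ² - 23 - 34 = 2304 - 57 ≡ 46; y = λ·(23 - 46) - 50 ≡ 53. → (46, 53)
9P: (46, 53) + (34, 10). λ = (10 - 53)/(34 - 46) ≡ 28/59 mod 71. 59⁻¹ ≡ 65 (mod 71) since 59·65 = 3835 ≡ 1, so λ ≡ 45.
  x = λ² - 46 - 34 = 2025 - 80 ≡ 28; y = λ·(46 - 28) - 53 ≡ 47. → (28, 47)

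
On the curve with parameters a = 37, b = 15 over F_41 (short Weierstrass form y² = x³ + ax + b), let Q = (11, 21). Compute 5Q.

(21, 7)

Repeated addition: build up to 5Q.
2Q: tangent at (11, 21): λ = (3·11² + 37)/(2·21) ≡ 31/1. 1⁻¹ ≡ 1 (mod 41), so λ ≡ 31·1 ≡ 31.
  x = λ² - 11 - 11 = 961 - 22 ≡ 37; y = λ·(11 - 37) - 21 ≡ 34. → (37, 34)
3Q: (37, 34) + (11, 21). λ = (21 - 34)/(11 - 37) ≡ 28/15 mod 41. 15⁻¹ ≡ 11 (mod 41), so λ ≡ 21.
  x = λ² - 37 - 11 = 441 - 48 ≡ 24; y = λ·(37 - 24) - 34 ≡ 34. → (24, 34)
4Q: (24, 34) + (11, 21). λ = (21 - 34)/(11 - 24) ≡ 28/28 mod 41. 28⁻¹ ≡ 22 (mod 41), so λ ≡ 1.
  x = λ² - 24 - 11 = 1 - 35 ≡ 7; y = λ·(24 - 7) - 34 ≡ 24. → (7, 24)
5Q: (7, 24) + (11, 21). λ = (21 - 24)/(11 - 7) ≡ 38/4 mod 41. 4⁻¹ ≡ 31 (mod 41), so λ ≡ 30.
  x = λ² - 7 - 11 = 900 - 18 ≡ 21; y = λ·(7 - 21) - 24 ≡ 7. → (21, 7)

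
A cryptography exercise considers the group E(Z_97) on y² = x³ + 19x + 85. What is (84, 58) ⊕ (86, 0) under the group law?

(89, 87)

(84, 58) + (86, 0). λ = (0 - 58)/(86 - 84) ≡ 39/2 mod 97. 2⁻¹ ≡ 49 (mod 97), so λ ≡ 68.
  x = λ² - 84 - 86 = 4624 - 170 ≡ 89; y = λ·(84 - 89) - 58 ≡ 87. → (89, 87)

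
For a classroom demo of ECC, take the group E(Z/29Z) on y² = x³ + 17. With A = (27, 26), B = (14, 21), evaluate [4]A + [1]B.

First 4A:
Double-and-add on 4 = (100)₂. Start with A = (27, 26) for the leading 1-bit.
double: tangent at (27, 26): λ = (3·27² + 0)/(2·26) ≡ 12/23. 23⁻¹ ≡ 24 (mod 29), so λ ≡ 12·24 ≡ 27.
  x = λ² - 27 - 27 = 729 - 54 ≡ 8; y = λ·(27 - 8) - 26 ≡ 23. → (8, 23)
double: tangent at (8, 23): λ = (3·8² + 0)/(2·23) ≡ 18/17. 17⁻¹ ≡ 12 (mod 29) since 17·12 = 204 ≡ 1, so λ ≡ 18·12 ≡ 13.
  x = λ² - 8 - 8 = 169 - 16 ≡ 8; y = λ·(8 - 8) - 23 ≡ 6. → (8, 6)
4A = (8, 6).
Finally 4A + B:
(8, 6) + (14, 21). λ = (21 - 6)/(14 - 8) ≡ 15/6 mod 29. 6⁻¹ ≡ 5 (mod 29), so λ ≡ 17.
  x = λ² - 8 - 14 = 289 - 22 ≡ 6; y = λ·(8 - 6) - 6 ≡ 28. → (6, 28)

(6, 28)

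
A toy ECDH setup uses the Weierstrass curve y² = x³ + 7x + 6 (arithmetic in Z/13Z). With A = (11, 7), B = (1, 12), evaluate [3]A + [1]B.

(11, 7)

First 3A:
Repeated addition: build up to 3A.
2A: tangent at (11, 7): λ = (3·11² + 7)/(2·7) ≡ 6/1. 1⁻¹ ≡ 1 (mod 13) since 1·1 = 1 ≡ 1, so λ ≡ 6·1 ≡ 6.
  x = λ² - 11 - 11 = 36 - 22 ≡ 1; y = λ·(11 - 1) - 7 ≡ 1. → (1, 1)
3A: (1, 1) + (11, 7). λ = (7 - 1)/(11 - 1) ≡ 6/10 mod 13. 10⁻¹ ≡ 4 (mod 13) since 10·4 = 40 ≡ 1, so λ ≡ 11.
  x = λ² - 1 - 11 = 121 - 12 ≡ 5; y = λ·(1 - 5) - 1 ≡ 7. → (5, 7)
3A = (5, 7).
Finally 3A + B:
(5, 7) + (1, 12). λ = (12 - 7)/(1 - 5) ≡ 5/9 mod 13. 9⁻¹ ≡ 3 (mod 13), so λ ≡ 2.
  x = λ² - 5 - 1 = 4 - 6 ≡ 11; y = λ·(5 - 11) - 7 ≡ 7. → (11, 7)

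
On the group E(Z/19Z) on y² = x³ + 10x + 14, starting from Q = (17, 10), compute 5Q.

Repeated addition: build up to 5Q.
2Q: tangent at (17, 10): λ = (3·17² + 10)/(2·10) ≡ 3/1. 1⁻¹ ≡ 1 (mod 19) since 1·1 = 1 ≡ 1, so λ ≡ 3·1 ≡ 3.
  x = λ² - 17 - 17 = 9 - 34 ≡ 13; y = λ·(17 - 13) - 10 ≡ 2. → (13, 2)
3Q: (13, 2) + (17, 10). λ = (10 - 2)/(17 - 13) ≡ 8/4 mod 19. 4⁻¹ ≡ 5 (mod 19), so λ ≡ 2.
  x = λ² - 13 - 17 = 4 - 30 ≡ 12; y = λ·(13 - 12) - 2 ≡ 0. → (12, 0)
4Q: (12, 0) + (17, 10). λ = (10 - 0)/(17 - 12) ≡ 10/5 mod 19. 5⁻¹ ≡ 4 (mod 19), so λ ≡ 2.
  x = λ² - 12 - 17 = 4 - 29 ≡ 13; y = λ·(12 - 13) - 0 ≡ 17. → (13, 17)
5Q: (13, 17) + (17, 10). λ = (10 - 17)/(17 - 13) ≡ 12/4 mod 19. 4⁻¹ ≡ 5 (mod 19), so λ ≡ 3.
  x = λ² - 13 - 17 = 9 - 30 ≡ 17; y = λ·(13 - 17) - 17 ≡ 9. → (17, 9)

(17, 9)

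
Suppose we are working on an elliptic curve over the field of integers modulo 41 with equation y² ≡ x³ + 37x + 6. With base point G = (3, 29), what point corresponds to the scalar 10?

Double-and-add on 10 = (1010)₂. Start with G = (3, 29) for the leading 1-bit.
double: tangent at (3, 29): λ = (3·3² + 37)/(2·29) ≡ 23/17. 17⁻¹ ≡ 29 (mod 41), so λ ≡ 23·29 ≡ 11.
  x = λ² - 3 - 3 = 121 - 6 ≡ 33; y = λ·(3 - 33) - 29 ≡ 10. → (33, 10)
double: tangent at (33, 10): λ = (3·33² + 37)/(2·10) ≡ 24/20. 20⁻¹ ≡ 39 (mod 41) since 20·39 = 780 ≡ 1, so λ ≡ 24·39 ≡ 34.
  x = λ² - 33 - 33 = 1156 - 66 ≡ 24; y = λ·(33 - 24) - 10 ≡ 9. → (24, 9)
add G: (24, 9) + (3, 29). λ = (29 - 9)/(3 - 24) ≡ 20/20 mod 41. 20⁻¹ ≡ 39 (mod 41) since 20·39 = 780 ≡ 1, so λ ≡ 1.
  x = λ² - 24 - 3 = 1 - 27 ≡ 15; y = λ·(24 - 15) - 9 ≡ 0. → (15, 0)
double: (15, 0) + (15, 0): same x and y₁ ≡ -y₂, so the sum is 𝒪.

O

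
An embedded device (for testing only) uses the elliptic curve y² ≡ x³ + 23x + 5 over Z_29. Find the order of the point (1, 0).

2

2P: (1, 0) + (1, 0): same x and y₁ ≡ -y₂, so the sum is O.
2P = O, so the order is 2.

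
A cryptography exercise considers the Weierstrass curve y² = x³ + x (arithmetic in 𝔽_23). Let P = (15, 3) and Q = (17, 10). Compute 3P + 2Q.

(19, 22)

First 3P:
Repeated addition: build up to 3P.
2P: tangent at (15, 3): λ = (3·15² + 1)/(2·3) ≡ 9/6. 6⁻¹ ≡ 4 (mod 23), so λ ≡ 9·4 ≡ 13.
  x = λ² - 15 - 15 = 169 - 30 ≡ 1; y = λ·(15 - 1) - 3 ≡ 18. → (1, 18)
3P: (1, 18) + (15, 3). λ = (3 - 18)/(15 - 1) ≡ 8/14 mod 23. 14⁻¹ ≡ 5 (mod 23) since 14·5 = 70 ≡ 1, so λ ≡ 17.
  x = λ² - 1 - 15 = 289 - 16 ≡ 20; y = λ·(1 - 20) - 18 ≡ 4. → (20, 4)
3P = (20, 4).
Next 2Q:
Repeated addition: build up to 2Q.
2Q: tangent at (17, 10): λ = (3·17² + 1)/(2·10) ≡ 17/20. 20⁻¹ ≡ 15 (mod 23), so λ ≡ 17·15 ≡ 2.
  x = λ² - 17 - 17 = 4 - 34 ≡ 16; y = λ·(17 - 16) - 10 ≡ 15. → (16, 15)
2Q = (16, 15).
Finally 3P + 2Q:
(20, 4) + (16, 15). λ = (15 - 4)/(16 - 20) ≡ 11/19 mod 23. 19⁻¹ ≡ 17 (mod 23), so λ ≡ 3.
  x = λ² - 20 - 16 = 9 - 36 ≡ 19; y = λ·(20 - 19) - 4 ≡ 22. → (19, 22)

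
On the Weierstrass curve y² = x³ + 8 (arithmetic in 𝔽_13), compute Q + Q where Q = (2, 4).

(8, 0)

tangent at (2, 4): λ = (3·2² + 0)/(2·4) ≡ 12/8. 8⁻¹ ≡ 5 (mod 13), so λ ≡ 12·5 ≡ 8.
  x = λ² - 2 - 2 = 64 - 4 ≡ 8; y = λ·(2 - 8) - 4 ≡ 0. → (8, 0)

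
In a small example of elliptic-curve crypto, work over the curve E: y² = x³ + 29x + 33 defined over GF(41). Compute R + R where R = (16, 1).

tangent at (16, 1): λ = (3·16² + 29)/(2·1) ≡ 18/2. 2⁻¹ ≡ 21 (mod 41), so λ ≡ 18·21 ≡ 9.
  x = λ² - 16 - 16 = 81 - 32 ≡ 8; y = λ·(16 - 8) - 1 ≡ 30. → (8, 30)

(8, 30)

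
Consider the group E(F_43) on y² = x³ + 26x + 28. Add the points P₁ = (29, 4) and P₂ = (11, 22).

(4, 14)

(29, 4) + (11, 22). λ = (22 - 4)/(11 - 29) ≡ 18/25 mod 43. 25⁻¹ ≡ 31 (mod 43), so λ ≡ 42.
  x = λ² - 29 - 11 = 1764 - 40 ≡ 4; y = λ·(29 - 4) - 4 ≡ 14. → (4, 14)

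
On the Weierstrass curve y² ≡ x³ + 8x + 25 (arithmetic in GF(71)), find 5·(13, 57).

(40, 44)

Write G = (13, 57).
Double-and-add on 5 = (101)₂. Start with G = (13, 57) for the leading 1-bit.
double: tangent at (13, 57): λ = (3·13² + 8)/(2·57) ≡ 18/43. 43⁻¹ ≡ 38 (mod 71) since 43·38 = 1634 ≡ 1, so λ ≡ 18·38 ≡ 45.
  x = λ² - 13 - 13 = 2025 - 26 ≡ 11; y = λ·(13 - 11) - 57 ≡ 33. → (11, 33)
double: tangent at (11, 33): λ = (3·11² + 8)/(2·33) ≡ 16/66. 66⁻¹ ≡ 14 (mod 71) since 66·14 = 924 ≡ 1, so λ ≡ 16·14 ≡ 11.
  x = λ² - 11 - 11 = 121 - 22 ≡ 28; y = λ·(11 - 28) - 33 ≡ 64. → (28, 64)
add G: (28, 64) + (13, 57). λ = (57 - 64)/(13 - 28) ≡ 64/56 mod 71. 56⁻¹ ≡ 52 (mod 71), so λ ≡ 62.
  x = λ² - 28 - 13 = 3844 - 41 ≡ 40; y = λ·(28 - 40) - 64 ≡ 44. → (40, 44)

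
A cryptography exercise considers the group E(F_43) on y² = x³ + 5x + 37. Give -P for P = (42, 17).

-(42, 17) = (42, -17 mod 43) = (42, 26).

(42, 26)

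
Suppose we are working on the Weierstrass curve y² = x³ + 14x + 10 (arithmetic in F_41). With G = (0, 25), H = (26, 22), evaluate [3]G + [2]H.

(10, 17)

First 3G:
Repeated addition: build up to 3G.
2G: tangent at (0, 25): λ = (3·0² + 14)/(2·25) ≡ 14/9. 9⁻¹ ≡ 32 (mod 41) since 9·32 = 288 ≡ 1, so λ ≡ 14·32 ≡ 38.
  x = λ² - 0 - 0 = 1444 - 0 ≡ 9; y = λ·(0 - 9) - 25 ≡ 2. → (9, 2)
3G: (9, 2) + (0, 25). λ = (25 - 2)/(0 - 9) ≡ 23/32 mod 41. 32⁻¹ ≡ 9 (mod 41), so λ ≡ 2.
  x = λ² - 9 - 0 = 4 - 9 ≡ 36; y = λ·(9 - 36) - 2 ≡ 26. → (36, 26)
3G = (36, 26).
Next 2H:
Repeated addition: build up to 2H.
2H: tangent at (26, 22): λ = (3·26² + 14)/(2·22) ≡ 33/3. 3⁻¹ ≡ 14 (mod 41), so λ ≡ 33·14 ≡ 11.
  x = λ² - 26 - 26 = 121 - 52 ≡ 28; y = λ·(26 - 28) - 22 ≡ 38. → (28, 38)
2H = (28, 38).
Finally 3G + 2H:
(36, 26) + (28, 38). λ = (38 - 26)/(28 - 36) ≡ 12/33 mod 41. 33⁻¹ ≡ 5 (mod 41) since 33·5 = 165 ≡ 1, so λ ≡ 19.
  x = λ² - 36 - 28 = 361 - 64 ≡ 10; y = λ·(36 - 10) - 26 ≡ 17. → (10, 17)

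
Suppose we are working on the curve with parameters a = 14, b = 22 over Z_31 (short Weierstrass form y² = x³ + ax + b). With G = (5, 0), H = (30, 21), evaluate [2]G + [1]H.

(30, 21)

First 2G:
Repeated addition: build up to 2G.
2G: (5, 0) + (5, 0): same x and y₁ ≡ -y₂, so the sum is O.
2G = O.
Finally 2G + H:
O + (30, 21) = (30, 21) (identity).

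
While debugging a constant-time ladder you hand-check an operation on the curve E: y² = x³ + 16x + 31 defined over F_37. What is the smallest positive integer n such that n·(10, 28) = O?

7

2P: tangent at (10, 28): λ = (3·10² + 16)/(2·28) ≡ 20/19. 19⁻¹ ≡ 2 (mod 37) since 19·2 = 38 ≡ 1, so λ ≡ 20·2 ≡ 3.
  x = λ² - 10 - 10 = 9 - 20 ≡ 26; y = λ·(10 - 26) - 28 ≡ 35. → (26, 35)
3P: (26, 35) + (10, 28). λ = (28 - 35)/(10 - 26) ≡ 30/21 mod 37. 21⁻¹ ≡ 30 (mod 37), so λ ≡ 12.
  x = λ² - 26 - 10 = 144 - 36 ≡ 34; y = λ·(26 - 34) - 35 ≡ 17. → (34, 17)
4P: (34, 17) + (10, 28). λ = (28 - 17)/(10 - 34) ≡ 11/13 mod 37. 13⁻¹ ≡ 20 (mod 37) since 13·20 = 260 ≡ 1, so λ ≡ 35.
  x = λ² - 34 - 10 = 1225 - 44 ≡ 34; y = λ·(34 - 34) - 17 ≡ 20. → (34, 20)
5P: (34, 20) + (10, 28). λ = (28 - 20)/(10 - 34) ≡ 8/13 mod 37. 13⁻¹ ≡ 20 (mod 37) since 13·20 = 260 ≡ 1, so λ ≡ 12.
  x = λ² - 34 - 10 = 144 - 44 ≡ 26; y = λ·(34 - 26) - 20 ≡ 2. → (26, 2)
6P: (26, 2) + (10, 28). λ = (28 - 2)/(10 - 26) ≡ 26/21 mod 37. 21⁻¹ ≡ 30 (mod 37) since 21·30 = 630 ≡ 1, so λ ≡ 3.
  x = λ² - 26 - 10 = 9 - 36 ≡ 10; y = λ·(26 - 10) - 2 ≡ 9. → (10, 9)
7P: (10, 9) + (10, 28): same x and y₁ ≡ -y₂, so the sum is O.
7P = O, so the order is 7.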